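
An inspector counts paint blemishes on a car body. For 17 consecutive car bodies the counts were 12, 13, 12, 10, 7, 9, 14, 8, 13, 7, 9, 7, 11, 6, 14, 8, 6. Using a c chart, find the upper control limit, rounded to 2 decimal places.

19.14

c̄ = (12 + 13 + 12 + 10 + 7 + 9 + 14 + 8 + 13 + 7 + 9 + 7 + 11 + 6 + 14 + 8 + 6) / 17 = 166 / 17 = 9.7647
UCL = c̄ + 3√c̄ = 9.7647 + 3 × √9.7647 = 9.7647 + 3 × 3.1249 = 19.1393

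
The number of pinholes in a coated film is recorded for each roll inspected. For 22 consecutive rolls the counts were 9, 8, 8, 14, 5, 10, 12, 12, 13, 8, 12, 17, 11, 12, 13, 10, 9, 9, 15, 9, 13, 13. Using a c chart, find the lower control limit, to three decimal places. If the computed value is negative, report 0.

1.050

c̄ = (9 + 8 + 8 + 14 + 5 + 10 + 12 + 12 + 13 + 8 + 12 + 17 + 11 + 12 + 13 + 10 + 9 + 9 + 15 + 9 + 13 + 13) / 22 = 242 / 22 = 11.0000
LCL = c̄ − 3√c̄ = 11.0000 − 3 × 3.3166 = 1.0501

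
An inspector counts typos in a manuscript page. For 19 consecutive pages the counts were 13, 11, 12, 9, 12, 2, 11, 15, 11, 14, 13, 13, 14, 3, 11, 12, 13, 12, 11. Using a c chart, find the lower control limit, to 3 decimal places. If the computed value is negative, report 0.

c̄ = (13 + 11 + 12 + 9 + 12 + 2 + 11 + 15 + 11 + 14 + 13 + 13 + 14 + 3 + 11 + 12 + 13 + 12 + 11) / 19 = 212 / 19 = 11.1579
LCL = c̄ − 3√c̄ = 11.1579 − 3 × 3.3403 = 1.1369

1.137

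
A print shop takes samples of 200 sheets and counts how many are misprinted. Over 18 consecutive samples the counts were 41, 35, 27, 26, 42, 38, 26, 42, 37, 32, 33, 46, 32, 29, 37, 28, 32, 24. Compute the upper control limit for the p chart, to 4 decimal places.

p̄ = Σdᵢ / (k·n) = 607 / (18 × 200) = 0.16861
UCL = p̄ + 3·√(p̄(1−p̄)/n) = 0.16861 + 3 × √(0.16861×0.83139/200) = 0.16861 + 3 × 0.02647 = 0.24804

0.2480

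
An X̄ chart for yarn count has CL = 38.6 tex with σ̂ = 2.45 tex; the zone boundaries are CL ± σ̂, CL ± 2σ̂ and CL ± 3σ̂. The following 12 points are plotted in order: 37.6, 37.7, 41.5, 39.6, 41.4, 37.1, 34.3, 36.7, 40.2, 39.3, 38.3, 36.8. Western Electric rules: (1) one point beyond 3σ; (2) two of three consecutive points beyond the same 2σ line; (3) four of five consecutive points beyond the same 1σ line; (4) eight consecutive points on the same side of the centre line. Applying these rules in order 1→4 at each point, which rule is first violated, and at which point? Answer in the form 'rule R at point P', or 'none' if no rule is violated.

Zone of each point (C = within 1σ̂, B = 1σ̂–2σ̂, A = 2σ̂–3σ̂, * = beyond 3σ̂; sign = side of CL): 1:-C, 2:-C, 3:+B, 4:+C, 5:+B, 6:-C, 7:-B, 8:-C, 9:+C, 10:+C, 11:-C, 12:-C
No rule fires across all 12 points.

none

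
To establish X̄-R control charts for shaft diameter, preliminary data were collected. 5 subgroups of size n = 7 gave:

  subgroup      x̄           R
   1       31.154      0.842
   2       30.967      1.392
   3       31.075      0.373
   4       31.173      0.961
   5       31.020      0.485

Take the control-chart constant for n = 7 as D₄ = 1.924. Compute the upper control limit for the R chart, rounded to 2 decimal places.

R̄ = (0.842 + 1.392 + 0.373 + 0.961 + 0.485) / 5 = 4.0530 / 5 = 0.8106
UCL_R = D₄·R̄ = 1.924 × 0.8106 = 1.5596

1.56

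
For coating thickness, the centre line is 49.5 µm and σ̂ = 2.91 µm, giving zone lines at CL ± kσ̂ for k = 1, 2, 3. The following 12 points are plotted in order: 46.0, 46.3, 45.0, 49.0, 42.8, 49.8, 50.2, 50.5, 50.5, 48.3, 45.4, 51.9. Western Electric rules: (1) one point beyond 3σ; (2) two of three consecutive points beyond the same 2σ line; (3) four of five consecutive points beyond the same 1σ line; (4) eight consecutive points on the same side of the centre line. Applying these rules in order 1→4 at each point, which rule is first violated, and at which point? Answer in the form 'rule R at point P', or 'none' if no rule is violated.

Zone of each point (C = within 1σ̂, B = 1σ̂–2σ̂, A = 2σ̂–3σ̂, * = beyond 3σ̂; sign = side of CL): 1:-B, 2:-B, 3:-B, 4:-C, 5:-A, 6:+C, 7:+C, 8:+C, 9:+C, 10:-C, 11:-B, 12:+C
Rule 3 (four of five consecutive points beyond the same 1σ limit) is satisfied at point 5.

rule 3 at point 5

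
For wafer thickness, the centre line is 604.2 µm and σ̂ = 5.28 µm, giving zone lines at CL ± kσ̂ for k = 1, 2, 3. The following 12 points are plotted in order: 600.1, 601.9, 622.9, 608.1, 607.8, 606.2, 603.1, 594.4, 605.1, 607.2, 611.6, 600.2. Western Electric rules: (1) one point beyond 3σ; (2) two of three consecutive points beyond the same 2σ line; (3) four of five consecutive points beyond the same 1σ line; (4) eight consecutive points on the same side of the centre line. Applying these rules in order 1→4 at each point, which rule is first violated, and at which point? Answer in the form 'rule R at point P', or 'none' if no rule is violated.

Zone of each point (C = within 1σ̂, B = 1σ̂–2σ̂, A = 2σ̂–3σ̂, * = beyond 3σ̂; sign = side of CL): 1:-C, 2:-C, 3:+*, 4:+C, 5:+C, 6:+C, 7:-C, 8:-B, 9:+C, 10:+C, 11:+B, 12:-C
Rule 1 (one point beyond the 3σ limits) is satisfied at point 3.

rule 1 at point 3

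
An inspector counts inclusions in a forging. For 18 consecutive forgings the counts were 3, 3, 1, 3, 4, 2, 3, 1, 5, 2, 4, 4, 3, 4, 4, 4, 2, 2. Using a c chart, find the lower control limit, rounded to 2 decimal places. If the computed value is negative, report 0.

c̄ = (3 + 3 + 1 + 3 + 4 + 2 + 3 + 1 + 5 + 2 + 4 + 4 + 3 + 4 + 4 + 4 + 2 + 2) / 18 = 54 / 18 = 3.0000
LCL = c̄ − 3√c̄ = 3.0000 − 3 × 1.7321 = -2.1962 → 0 (cannot be negative)

0.00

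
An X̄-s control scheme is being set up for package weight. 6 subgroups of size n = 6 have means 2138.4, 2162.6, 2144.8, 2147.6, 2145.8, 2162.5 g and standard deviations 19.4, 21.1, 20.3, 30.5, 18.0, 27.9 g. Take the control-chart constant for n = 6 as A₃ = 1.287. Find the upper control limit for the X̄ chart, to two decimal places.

2179.71

X̄̄ = (2138.4 + 2162.6 + 2144.8 + 2147.6 + 2145.8 + 2162.5) / 6 = 2150.2833
s̄ = (19.4 + 21.1 + 20.3 + 30.5 + 18.0 + 27.9) / 6 = 22.8667
UCL = X̄̄ + A₃·s̄ = 2150.2833 + 1.287 × 22.8667 = 2179.7127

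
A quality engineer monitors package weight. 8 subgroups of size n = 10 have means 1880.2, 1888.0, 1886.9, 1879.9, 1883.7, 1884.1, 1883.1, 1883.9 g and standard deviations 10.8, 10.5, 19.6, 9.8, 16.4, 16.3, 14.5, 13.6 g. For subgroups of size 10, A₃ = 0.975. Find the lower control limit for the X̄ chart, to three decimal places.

1870.136

X̄̄ = (1880.2 + 1888.0 + 1886.9 + 1879.9 + 1883.7 + 1884.1 + 1883.1 + 1883.9) / 8 = 1883.7250
s̄ = (10.8 + 10.5 + 19.6 + 9.8 + 16.4 + 16.3 + 14.5 + 13.6) / 8 = 13.9375
LCL = X̄̄ − A₃·s̄ = 1883.7250 − 0.975 × 13.9375 = 1870.1359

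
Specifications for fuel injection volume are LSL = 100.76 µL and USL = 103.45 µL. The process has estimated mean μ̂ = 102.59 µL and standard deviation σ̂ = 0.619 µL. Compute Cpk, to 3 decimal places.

Cpu = (USL − μ̂) / (3σ̂) = (103.45 − 102.59) / (3 × 0.619) = 0.4631; Cpl = (μ̂ − LSL) / (3σ̂) = (102.59 − 100.76) / (3 × 0.619) = 0.9855; Cpk = min(Cpu, Cpl) = 0.4631

0.463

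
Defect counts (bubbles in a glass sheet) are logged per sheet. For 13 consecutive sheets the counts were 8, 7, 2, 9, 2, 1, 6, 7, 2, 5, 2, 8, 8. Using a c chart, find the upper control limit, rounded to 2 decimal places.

11.96

c̄ = (8 + 7 + 2 + 9 + 2 + 1 + 6 + 7 + 2 + 5 + 2 + 8 + 8) / 13 = 67 / 13 = 5.1538
UCL = c̄ + 3√c̄ = 5.1538 + 3 × √5.1538 = 5.1538 + 3 × 2.2702 = 11.9645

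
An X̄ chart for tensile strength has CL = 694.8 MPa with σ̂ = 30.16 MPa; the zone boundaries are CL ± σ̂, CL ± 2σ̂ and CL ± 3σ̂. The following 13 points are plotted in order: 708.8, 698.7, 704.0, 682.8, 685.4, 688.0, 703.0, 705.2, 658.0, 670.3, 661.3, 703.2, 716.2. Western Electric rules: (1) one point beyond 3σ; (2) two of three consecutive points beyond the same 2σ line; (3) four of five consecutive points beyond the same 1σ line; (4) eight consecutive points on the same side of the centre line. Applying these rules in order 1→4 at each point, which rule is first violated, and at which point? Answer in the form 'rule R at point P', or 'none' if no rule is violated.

Zone of each point (C = within 1σ̂, B = 1σ̂–2σ̂, A = 2σ̂–3σ̂, * = beyond 3σ̂; sign = side of CL): 1:+C, 2:+C, 3:+C, 4:-C, 5:-C, 6:-C, 7:+C, 8:+C, 9:-B, 10:-C, 11:-B, 12:+C, 13:+C
No rule fires across all 13 points.

none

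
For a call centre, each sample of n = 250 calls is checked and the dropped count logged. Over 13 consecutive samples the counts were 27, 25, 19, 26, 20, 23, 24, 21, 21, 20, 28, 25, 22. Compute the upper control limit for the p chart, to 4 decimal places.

p̄ = Σdᵢ / (k·n) = 301 / (13 × 250) = 0.09262
UCL = p̄ + 3·√(p̄(1−p̄)/n) = 0.09262 + 3 × √(0.09262×0.90738/250) = 0.09262 + 3 × 0.01833 = 0.14762

0.1476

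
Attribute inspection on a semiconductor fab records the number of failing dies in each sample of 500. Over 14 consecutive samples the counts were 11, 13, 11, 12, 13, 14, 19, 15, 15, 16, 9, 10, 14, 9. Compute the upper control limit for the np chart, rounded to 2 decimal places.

p̄ = Σdᵢ / (k·n) = 181 / (14 × 500) = 0.02586
UCL = np̄ + 3·√(np̄(1−p̄)) = 12.9286 + 3 × √(12.9286×0.97414) = 12.9286 + 3 × 3.5488 = 23.5751

23.58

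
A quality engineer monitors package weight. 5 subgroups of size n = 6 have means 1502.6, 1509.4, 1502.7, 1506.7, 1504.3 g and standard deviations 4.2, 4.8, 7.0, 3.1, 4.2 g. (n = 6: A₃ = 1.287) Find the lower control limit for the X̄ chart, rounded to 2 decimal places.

1499.14

X̄̄ = (1502.6 + 1509.4 + 1502.7 + 1506.7 + 1504.3) / 5 = 1505.1400
s̄ = (4.2 + 4.8 + 7.0 + 3.1 + 4.2) / 5 = 4.6600
LCL = X̄̄ − A₃·s̄ = 1505.1400 − 1.287 × 4.6600 = 1499.1426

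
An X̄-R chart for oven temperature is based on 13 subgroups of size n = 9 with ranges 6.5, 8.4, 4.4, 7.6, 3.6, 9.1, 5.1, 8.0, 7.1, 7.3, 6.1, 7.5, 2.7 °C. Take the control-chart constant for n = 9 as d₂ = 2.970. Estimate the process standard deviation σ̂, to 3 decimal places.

2.160

R̄ = (6.5 + 8.4 + 4.4 + 7.6 + 3.6 + 9.1 + 5.1 + 8.0 + 7.1 + 7.3 + 6.1 + 7.5 + 2.7) / 13 = 6.4154
σ̂ = R̄ / d₂ = 6.4154 / 2.970 = 2.1601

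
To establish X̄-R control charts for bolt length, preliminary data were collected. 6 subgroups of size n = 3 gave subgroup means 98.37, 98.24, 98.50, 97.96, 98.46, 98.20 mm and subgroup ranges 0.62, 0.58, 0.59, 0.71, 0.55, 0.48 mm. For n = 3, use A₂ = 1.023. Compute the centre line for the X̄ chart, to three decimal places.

98.288

X̄̄ = (98.37 + 98.24 + 98.50 + 97.96 + 98.46 + 98.20) / 6 = 589.7300 / 6 = 98.2883
CL = X̄̄ = 98.2883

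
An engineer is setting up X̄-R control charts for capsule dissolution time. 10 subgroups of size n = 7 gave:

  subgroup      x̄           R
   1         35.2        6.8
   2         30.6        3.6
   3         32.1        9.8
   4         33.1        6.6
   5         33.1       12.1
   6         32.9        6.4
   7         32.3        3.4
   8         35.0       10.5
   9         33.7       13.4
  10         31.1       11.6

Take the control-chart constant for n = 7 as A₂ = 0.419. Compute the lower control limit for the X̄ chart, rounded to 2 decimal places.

29.38

X̄̄ = (35.2 + 30.6 + 32.1 + 33.1 + 33.1 + 32.9 + 32.3 + 35.0 + 33.7 + 31.1) / 10 = 329.1000 / 10 = 32.9100
R̄ = (6.8 + 3.6 + 9.8 + 6.6 + 12.1 + 6.4 + 3.4 + 10.5 + 13.4 + 11.6) / 10 = 84.2000 / 10 = 8.4200
LCL = X̄̄ − A₂·R̄ = 32.9100 − 0.419 × 8.4200 = 29.3820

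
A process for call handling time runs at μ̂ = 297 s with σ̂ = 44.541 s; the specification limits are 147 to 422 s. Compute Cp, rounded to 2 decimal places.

1.03

Cp = (USL − LSL) / (6σ̂) = (422 − 147) / (6 × 44.541) = 275.0000 / 267.2460 = 1.0290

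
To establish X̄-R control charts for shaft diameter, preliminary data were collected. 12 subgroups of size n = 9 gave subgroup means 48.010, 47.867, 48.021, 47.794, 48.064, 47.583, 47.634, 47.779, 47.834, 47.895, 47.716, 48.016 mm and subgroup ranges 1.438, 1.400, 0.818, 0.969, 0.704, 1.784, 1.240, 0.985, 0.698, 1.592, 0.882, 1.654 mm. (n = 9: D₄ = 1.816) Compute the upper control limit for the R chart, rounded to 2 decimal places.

2.14

R̄ = (1.438 + 1.400 + 0.818 + 0.969 + 0.704 + 1.784 + 1.240 + 0.985 + 0.698 + 1.592 + 0.882 + 1.654) / 12 = 14.1640 / 12 = 1.1803
UCL_R = D₄·R̄ = 1.816 × 1.1803 = 2.1435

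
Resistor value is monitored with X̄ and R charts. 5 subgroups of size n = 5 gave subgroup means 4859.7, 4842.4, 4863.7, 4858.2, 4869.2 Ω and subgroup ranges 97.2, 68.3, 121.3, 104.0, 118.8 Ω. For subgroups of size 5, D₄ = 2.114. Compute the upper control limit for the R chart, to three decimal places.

R̄ = (97.2 + 68.3 + 121.3 + 104.0 + 118.8) / 5 = 509.6000 / 5 = 101.9200
UCL_R = D₄·R̄ = 2.114 × 101.9200 = 215.4589

215.459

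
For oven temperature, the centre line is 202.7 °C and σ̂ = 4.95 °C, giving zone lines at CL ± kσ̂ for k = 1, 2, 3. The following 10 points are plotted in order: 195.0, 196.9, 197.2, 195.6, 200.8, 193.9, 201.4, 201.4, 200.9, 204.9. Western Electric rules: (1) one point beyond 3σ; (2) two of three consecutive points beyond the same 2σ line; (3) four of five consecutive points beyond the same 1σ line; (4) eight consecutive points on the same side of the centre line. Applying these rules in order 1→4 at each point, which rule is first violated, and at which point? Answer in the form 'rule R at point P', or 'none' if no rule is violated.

Zone of each point (C = within 1σ̂, B = 1σ̂–2σ̂, A = 2σ̂–3σ̂, * = beyond 3σ̂; sign = side of CL): 1:-B, 2:-B, 3:-B, 4:-B, 5:-C, 6:-B, 7:-C, 8:-C, 9:-C, 10:+C
Rule 3 (four of five consecutive points beyond the same 1σ limit) is satisfied at point 4.

rule 3 at point 4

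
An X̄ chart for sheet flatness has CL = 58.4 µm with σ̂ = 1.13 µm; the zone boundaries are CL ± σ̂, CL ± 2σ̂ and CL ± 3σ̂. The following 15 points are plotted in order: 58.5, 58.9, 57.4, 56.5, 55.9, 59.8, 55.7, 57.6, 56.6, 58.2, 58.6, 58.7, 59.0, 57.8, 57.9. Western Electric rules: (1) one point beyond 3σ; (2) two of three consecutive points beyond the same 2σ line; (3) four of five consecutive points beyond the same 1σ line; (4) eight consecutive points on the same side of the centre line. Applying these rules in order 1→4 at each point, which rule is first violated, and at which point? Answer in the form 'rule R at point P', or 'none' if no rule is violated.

Zone of each point (C = within 1σ̂, B = 1σ̂–2σ̂, A = 2σ̂–3σ̂, * = beyond 3σ̂; sign = side of CL): 1:+C, 2:+C, 3:-C, 4:-B, 5:-A, 6:+B, 7:-A, 8:-C, 9:-B, 10:-C, 11:+C, 12:+C, 13:+C, 14:-C, 15:-C
Rule 2 (two of three consecutive points beyond the same 2σ limit) is satisfied at point 7.

rule 2 at point 7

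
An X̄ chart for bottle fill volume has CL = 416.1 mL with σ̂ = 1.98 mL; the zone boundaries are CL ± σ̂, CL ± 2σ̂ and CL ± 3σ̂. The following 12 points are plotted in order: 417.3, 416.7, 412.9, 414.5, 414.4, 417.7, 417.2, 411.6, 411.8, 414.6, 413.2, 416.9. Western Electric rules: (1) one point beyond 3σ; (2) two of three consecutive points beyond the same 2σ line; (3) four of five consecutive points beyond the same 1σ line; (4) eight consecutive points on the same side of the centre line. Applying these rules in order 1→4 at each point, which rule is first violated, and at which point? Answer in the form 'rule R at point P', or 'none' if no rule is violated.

Zone of each point (C = within 1σ̂, B = 1σ̂–2σ̂, A = 2σ̂–3σ̂, * = beyond 3σ̂; sign = side of CL): 1:+C, 2:+C, 3:-B, 4:-C, 5:-C, 6:+C, 7:+C, 8:-A, 9:-A, 10:-C, 11:-B, 12:+C
Rule 2 (two of three consecutive points beyond the same 2σ limit) is satisfied at point 9.

rule 2 at point 9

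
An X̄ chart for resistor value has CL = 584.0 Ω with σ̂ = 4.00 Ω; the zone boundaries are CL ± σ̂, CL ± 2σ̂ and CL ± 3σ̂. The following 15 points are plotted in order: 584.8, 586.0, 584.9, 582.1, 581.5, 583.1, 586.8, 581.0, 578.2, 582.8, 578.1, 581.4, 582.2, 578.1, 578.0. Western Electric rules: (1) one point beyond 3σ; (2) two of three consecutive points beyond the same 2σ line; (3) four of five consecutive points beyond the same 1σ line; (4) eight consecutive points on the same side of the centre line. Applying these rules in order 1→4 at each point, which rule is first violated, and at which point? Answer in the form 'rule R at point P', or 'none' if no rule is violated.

rule 4 at point 15

Zone of each point (C = within 1σ̂, B = 1σ̂–2σ̂, A = 2σ̂–3σ̂, * = beyond 3σ̂; sign = side of CL): 1:+C, 2:+C, 3:+C, 4:-C, 5:-C, 6:-C, 7:+C, 8:-C, 9:-B, 10:-C, 11:-B, 12:-C, 13:-C, 14:-B, 15:-B
Rule 4 (eight consecutive points on the same side of the centre line) is satisfied at point 15.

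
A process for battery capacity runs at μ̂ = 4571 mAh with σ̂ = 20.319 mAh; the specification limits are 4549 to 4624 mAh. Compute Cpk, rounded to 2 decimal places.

0.36

Cpu = (USL − μ̂) / (3σ̂) = (4624 − 4571) / (3 × 20.319) = 0.8695; Cpl = (μ̂ − LSL) / (3σ̂) = (4571 − 4549) / (3 × 20.319) = 0.3609; Cpk = min(Cpu, Cpl) = 0.3609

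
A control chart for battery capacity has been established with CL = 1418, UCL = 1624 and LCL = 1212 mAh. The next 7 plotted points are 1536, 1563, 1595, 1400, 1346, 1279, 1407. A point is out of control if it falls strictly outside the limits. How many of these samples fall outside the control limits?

All 7 points lie within [1212, 1624].

0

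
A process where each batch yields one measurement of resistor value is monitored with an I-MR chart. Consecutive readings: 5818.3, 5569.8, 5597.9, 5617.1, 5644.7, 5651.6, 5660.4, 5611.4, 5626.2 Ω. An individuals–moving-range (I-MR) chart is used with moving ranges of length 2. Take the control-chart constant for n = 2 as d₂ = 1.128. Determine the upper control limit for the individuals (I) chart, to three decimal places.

5778.098

X̄ = (5818.3 + 5569.8 + 5597.9 + 5617.1 + 5644.7 + 5651.6 + 5660.4 + 5611.4 + 5626.2) / 9 = 5644.1556
Moving ranges: 248.5, 28.1, 19.2, 27.6, 6.9, 8.8, 49.0, 14.8; M̄R̄ = 402.9000 / 8 = 50.3625
UCL = X̄ + 3·M̄R̄/d₂ = 5644.1556 + 3 × 50.3625 / 1.128 = 5778.0984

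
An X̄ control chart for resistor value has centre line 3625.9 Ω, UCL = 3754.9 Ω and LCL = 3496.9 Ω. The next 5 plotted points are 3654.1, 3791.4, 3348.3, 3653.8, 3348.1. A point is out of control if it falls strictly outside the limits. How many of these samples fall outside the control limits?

3

Compare each point to [3496.9, 3754.9]: sample 2 = 3791.4 > UCL; sample 3 = 3348.3 < LCL; sample 5 = 3348.1 < LCL.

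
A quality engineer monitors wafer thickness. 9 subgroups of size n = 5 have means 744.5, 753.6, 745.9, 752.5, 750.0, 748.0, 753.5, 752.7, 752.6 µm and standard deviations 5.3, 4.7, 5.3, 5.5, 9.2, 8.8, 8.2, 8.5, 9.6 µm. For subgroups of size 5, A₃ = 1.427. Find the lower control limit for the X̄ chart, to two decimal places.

740.04

X̄̄ = (744.5 + 753.6 + 745.9 + 752.5 + 750.0 + 748.0 + 753.5 + 752.7 + 752.6) / 9 = 750.3667
s̄ = (5.3 + 4.7 + 5.3 + 5.5 + 9.2 + 8.8 + 8.2 + 8.5 + 9.6) / 9 = 7.2333
LCL = X̄̄ − A₃·s̄ = 750.3667 − 1.427 × 7.2333 = 740.0447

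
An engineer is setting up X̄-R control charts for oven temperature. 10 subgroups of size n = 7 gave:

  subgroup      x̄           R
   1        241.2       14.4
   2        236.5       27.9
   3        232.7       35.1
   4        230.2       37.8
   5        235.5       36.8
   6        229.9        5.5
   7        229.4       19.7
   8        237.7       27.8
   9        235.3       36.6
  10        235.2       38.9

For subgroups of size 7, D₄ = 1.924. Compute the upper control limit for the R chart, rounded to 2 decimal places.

53.97

R̄ = (14.4 + 27.9 + 35.1 + 37.8 + 36.8 + 5.5 + 19.7 + 27.8 + 36.6 + 38.9) / 10 = 280.5000 / 10 = 28.0500
UCL_R = D₄·R̄ = 1.924 × 28.0500 = 53.9682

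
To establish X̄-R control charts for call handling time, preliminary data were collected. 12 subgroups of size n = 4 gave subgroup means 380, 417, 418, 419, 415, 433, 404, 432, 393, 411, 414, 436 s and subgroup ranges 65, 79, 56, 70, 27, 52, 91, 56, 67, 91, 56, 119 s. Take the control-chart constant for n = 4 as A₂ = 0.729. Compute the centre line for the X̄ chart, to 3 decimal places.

414.333

X̄̄ = (380 + 417 + 418 + 419 + 415 + 433 + 404 + 432 + 393 + 411 + 414 + 436) / 12 = 4972.0000 / 12 = 414.3333
CL = X̄̄ = 414.3333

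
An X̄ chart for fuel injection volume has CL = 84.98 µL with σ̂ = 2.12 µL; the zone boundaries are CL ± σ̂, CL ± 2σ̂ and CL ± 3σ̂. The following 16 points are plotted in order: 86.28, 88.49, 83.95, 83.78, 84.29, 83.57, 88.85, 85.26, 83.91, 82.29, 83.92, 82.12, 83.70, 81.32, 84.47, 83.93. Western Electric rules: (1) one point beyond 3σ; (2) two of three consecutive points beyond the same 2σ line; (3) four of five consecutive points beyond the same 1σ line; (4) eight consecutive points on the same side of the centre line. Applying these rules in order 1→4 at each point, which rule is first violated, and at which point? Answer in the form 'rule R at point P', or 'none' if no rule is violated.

rule 4 at point 16

Zone of each point (C = within 1σ̂, B = 1σ̂–2σ̂, A = 2σ̂–3σ̂, * = beyond 3σ̂; sign = side of CL): 1:+C, 2:+B, 3:-C, 4:-C, 5:-C, 6:-C, 7:+B, 8:+C, 9:-C, 10:-B, 11:-C, 12:-B, 13:-C, 14:-B, 15:-C, 16:-C
Rule 4 (eight consecutive points on the same side of the centre line) is satisfied at point 16.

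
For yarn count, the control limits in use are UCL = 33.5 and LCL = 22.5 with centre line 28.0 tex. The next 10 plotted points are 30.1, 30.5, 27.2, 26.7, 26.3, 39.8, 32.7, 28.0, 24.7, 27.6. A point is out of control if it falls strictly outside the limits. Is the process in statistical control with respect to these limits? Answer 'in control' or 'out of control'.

Compare each point to [22.5, 33.5]: sample 6 = 39.8 > UCL.

out of control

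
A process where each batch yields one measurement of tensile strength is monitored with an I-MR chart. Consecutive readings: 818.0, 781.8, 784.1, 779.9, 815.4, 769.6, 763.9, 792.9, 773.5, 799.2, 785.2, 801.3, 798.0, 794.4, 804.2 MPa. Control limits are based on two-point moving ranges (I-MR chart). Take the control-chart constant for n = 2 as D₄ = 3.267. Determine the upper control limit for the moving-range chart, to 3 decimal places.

58.479

Moving ranges: 36.2, 2.3, 4.2, 35.5, 45.8, 5.7, 29.0, 19.4, 25.7, 14.0, 16.1, 3.3, 3.6, 9.8; M̄R̄ = 250.6000 / 14 = 17.9000
UCL_MR = D₄·M̄R̄ = 3.267 × 17.9000 = 58.4793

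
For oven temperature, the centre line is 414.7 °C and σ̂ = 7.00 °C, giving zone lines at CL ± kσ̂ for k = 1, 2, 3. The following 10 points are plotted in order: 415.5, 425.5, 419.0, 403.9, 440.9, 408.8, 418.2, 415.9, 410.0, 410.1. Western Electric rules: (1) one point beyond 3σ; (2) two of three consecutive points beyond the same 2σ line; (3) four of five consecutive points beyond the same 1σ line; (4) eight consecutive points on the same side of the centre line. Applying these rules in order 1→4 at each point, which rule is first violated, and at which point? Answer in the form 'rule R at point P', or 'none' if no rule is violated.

Zone of each point (C = within 1σ̂, B = 1σ̂–2σ̂, A = 2σ̂–3σ̂, * = beyond 3σ̂; sign = side of CL): 1:+C, 2:+B, 3:+C, 4:-B, 5:+*, 6:-C, 7:+C, 8:+C, 9:-C, 10:-C
Rule 1 (one point beyond the 3σ limits) is satisfied at point 5.

rule 1 at point 5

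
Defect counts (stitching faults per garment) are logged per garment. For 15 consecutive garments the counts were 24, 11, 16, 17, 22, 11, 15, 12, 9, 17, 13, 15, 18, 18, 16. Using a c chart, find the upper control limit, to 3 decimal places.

c̄ = (24 + 11 + 16 + 17 + 22 + 11 + 15 + 12 + 9 + 17 + 13 + 15 + 18 + 18 + 16) / 15 = 234 / 15 = 15.6000
UCL = c̄ + 3√c̄ = 15.6000 + 3 × √15.6000 = 15.6000 + 3 × 3.9497 = 27.4491

27.449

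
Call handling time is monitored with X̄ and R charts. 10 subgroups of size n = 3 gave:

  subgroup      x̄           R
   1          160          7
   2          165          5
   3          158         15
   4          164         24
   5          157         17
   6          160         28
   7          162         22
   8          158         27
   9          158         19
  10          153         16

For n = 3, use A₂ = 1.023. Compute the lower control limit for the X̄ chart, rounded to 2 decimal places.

141.09

X̄̄ = (160 + 165 + 158 + 164 + 157 + 160 + 162 + 158 + 158 + 153) / 10 = 1595.0000 / 10 = 159.5000
R̄ = (7 + 5 + 15 + 24 + 17 + 28 + 22 + 27 + 19 + 16) / 10 = 180.0000 / 10 = 18.0000
LCL = X̄̄ − A₂·R̄ = 159.5000 − 1.023 × 18.0000 = 141.0860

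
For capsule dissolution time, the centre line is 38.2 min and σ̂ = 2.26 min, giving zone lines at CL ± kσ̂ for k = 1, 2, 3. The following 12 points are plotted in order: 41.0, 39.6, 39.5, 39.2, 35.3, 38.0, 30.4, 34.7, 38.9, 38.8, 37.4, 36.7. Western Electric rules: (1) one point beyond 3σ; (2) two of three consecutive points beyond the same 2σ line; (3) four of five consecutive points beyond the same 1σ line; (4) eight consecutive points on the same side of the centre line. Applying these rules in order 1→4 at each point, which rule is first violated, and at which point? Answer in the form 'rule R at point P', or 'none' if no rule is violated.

rule 1 at point 7

Zone of each point (C = within 1σ̂, B = 1σ̂–2σ̂, A = 2σ̂–3σ̂, * = beyond 3σ̂; sign = side of CL): 1:+B, 2:+C, 3:+C, 4:+C, 5:-B, 6:-C, 7:-*, 8:-B, 9:+C, 10:+C, 11:-C, 12:-C
Rule 1 (one point beyond the 3σ limits) is satisfied at point 7.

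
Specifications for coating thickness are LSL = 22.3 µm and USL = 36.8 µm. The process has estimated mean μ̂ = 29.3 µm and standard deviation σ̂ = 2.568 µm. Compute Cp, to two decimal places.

0.94

Cp = (USL − LSL) / (6σ̂) = (36.8 − 22.3) / (6 × 2.568) = 14.5000 / 15.4080 = 0.9411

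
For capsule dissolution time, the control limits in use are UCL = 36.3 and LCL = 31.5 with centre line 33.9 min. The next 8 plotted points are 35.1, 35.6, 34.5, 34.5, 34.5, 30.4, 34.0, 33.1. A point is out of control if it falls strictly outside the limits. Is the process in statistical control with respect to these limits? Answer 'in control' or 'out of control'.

Compare each point to [31.5, 36.3]: sample 6 = 30.4 < LCL.

out of control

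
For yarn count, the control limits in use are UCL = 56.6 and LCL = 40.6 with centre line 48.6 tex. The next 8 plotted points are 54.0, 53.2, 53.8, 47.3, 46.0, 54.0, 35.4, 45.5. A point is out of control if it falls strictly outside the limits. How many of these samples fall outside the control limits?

Compare each point to [40.6, 56.6]: sample 7 = 35.4 < LCL.

1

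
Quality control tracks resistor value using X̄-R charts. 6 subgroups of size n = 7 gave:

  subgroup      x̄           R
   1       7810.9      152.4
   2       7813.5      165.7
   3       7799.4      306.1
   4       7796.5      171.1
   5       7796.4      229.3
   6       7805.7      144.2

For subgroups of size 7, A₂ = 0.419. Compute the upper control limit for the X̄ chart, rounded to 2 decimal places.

7885.35

X̄̄ = (7810.9 + 7813.5 + 7799.4 + 7796.5 + 7796.4 + 7805.7) / 6 = 46822.4000 / 6 = 7803.7333
R̄ = (152.4 + 165.7 + 306.1 + 171.1 + 229.3 + 144.2) / 6 = 1168.8000 / 6 = 194.8000
UCL = X̄̄ + A₂·R̄ = 7803.7333 + 0.419 × 194.8000 = 7885.3545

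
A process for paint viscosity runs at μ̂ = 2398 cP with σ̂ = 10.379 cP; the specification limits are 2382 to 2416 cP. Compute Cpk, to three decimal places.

0.514

Cpu = (USL − μ̂) / (3σ̂) = (2416 − 2398) / (3 × 10.379) = 0.5781; Cpl = (μ̂ − LSL) / (3σ̂) = (2398 − 2382) / (3 × 10.379) = 0.5139; Cpk = min(Cpu, Cpl) = 0.5139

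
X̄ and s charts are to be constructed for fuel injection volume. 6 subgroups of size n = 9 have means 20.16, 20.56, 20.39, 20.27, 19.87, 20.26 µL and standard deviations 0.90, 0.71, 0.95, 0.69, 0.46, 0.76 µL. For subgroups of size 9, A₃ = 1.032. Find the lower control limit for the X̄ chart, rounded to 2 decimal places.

19.48

X̄̄ = (20.16 + 20.56 + 20.39 + 20.27 + 19.87 + 20.26) / 6 = 20.2517
s̄ = (0.90 + 0.71 + 0.95 + 0.69 + 0.46 + 0.76) / 6 = 0.7450
LCL = X̄̄ − A₃·s̄ = 20.2517 − 1.032 × 0.7450 = 19.4828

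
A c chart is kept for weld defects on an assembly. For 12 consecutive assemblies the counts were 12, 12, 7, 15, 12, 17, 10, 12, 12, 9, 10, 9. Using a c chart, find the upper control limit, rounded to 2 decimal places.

c̄ = (12 + 12 + 7 + 15 + 12 + 17 + 10 + 12 + 12 + 9 + 10 + 9) / 12 = 137 / 12 = 11.4167
UCL = c̄ + 3√c̄ = 11.4167 + 3 × √11.4167 = 11.4167 + 3 × 3.3789 = 21.5532

21.55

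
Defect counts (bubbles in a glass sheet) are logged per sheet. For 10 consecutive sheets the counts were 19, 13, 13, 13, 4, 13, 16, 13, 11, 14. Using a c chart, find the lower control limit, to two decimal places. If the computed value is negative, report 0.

2.13

c̄ = (19 + 13 + 13 + 13 + 4 + 13 + 16 + 13 + 11 + 14) / 10 = 129 / 10 = 12.9000
LCL = c̄ − 3√c̄ = 12.9000 − 3 × 3.5917 = 2.1250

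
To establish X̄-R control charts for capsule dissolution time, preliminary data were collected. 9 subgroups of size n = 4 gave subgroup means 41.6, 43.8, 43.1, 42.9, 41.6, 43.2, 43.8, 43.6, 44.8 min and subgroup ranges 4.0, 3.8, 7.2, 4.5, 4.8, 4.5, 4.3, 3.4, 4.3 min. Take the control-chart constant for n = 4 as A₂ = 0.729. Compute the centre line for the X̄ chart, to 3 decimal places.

X̄̄ = (41.6 + 43.8 + 43.1 + 42.9 + 41.6 + 43.2 + 43.8 + 43.6 + 44.8) / 9 = 388.4000 / 9 = 43.1556
CL = X̄̄ = 43.1556

43.156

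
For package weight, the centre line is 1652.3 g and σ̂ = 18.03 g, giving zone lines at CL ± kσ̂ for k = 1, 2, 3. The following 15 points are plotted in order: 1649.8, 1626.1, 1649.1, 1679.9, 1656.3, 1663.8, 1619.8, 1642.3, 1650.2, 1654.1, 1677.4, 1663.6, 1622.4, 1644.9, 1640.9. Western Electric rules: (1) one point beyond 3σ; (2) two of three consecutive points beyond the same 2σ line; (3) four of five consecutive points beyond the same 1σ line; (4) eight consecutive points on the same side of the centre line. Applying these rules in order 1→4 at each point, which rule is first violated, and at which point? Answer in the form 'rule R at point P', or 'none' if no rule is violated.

none

Zone of each point (C = within 1σ̂, B = 1σ̂–2σ̂, A = 2σ̂–3σ̂, * = beyond 3σ̂; sign = side of CL): 1:-C, 2:-B, 3:-C, 4:+B, 5:+C, 6:+C, 7:-B, 8:-C, 9:-C, 10:+C, 11:+B, 12:+C, 13:-B, 14:-C, 15:-C
No rule fires across all 15 points.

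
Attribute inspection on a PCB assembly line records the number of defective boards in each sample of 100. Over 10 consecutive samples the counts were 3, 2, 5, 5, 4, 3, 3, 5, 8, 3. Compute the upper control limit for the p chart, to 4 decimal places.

0.1005

p̄ = Σdᵢ / (k·n) = 41 / (10 × 100) = 0.04100
UCL = p̄ + 3·√(p̄(1−p̄)/n) = 0.04100 + 3 × √(0.04100×0.95900/100) = 0.04100 + 3 × 0.01983 = 0.10049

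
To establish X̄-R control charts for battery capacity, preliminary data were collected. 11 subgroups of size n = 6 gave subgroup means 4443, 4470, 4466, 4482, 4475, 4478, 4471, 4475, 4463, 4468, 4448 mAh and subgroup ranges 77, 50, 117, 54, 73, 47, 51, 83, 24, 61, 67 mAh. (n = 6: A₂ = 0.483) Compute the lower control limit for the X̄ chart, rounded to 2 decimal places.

4436.27

X̄̄ = (4443 + 4470 + 4466 + 4482 + 4475 + 4478 + 4471 + 4475 + 4463 + 4468 + 4448) / 11 = 49139.0000 / 11 = 4467.1818
R̄ = (77 + 50 + 117 + 54 + 73 + 47 + 51 + 83 + 24 + 61 + 67) / 11 = 704.0000 / 11 = 64.0000
LCL = X̄̄ − A₂·R̄ = 4467.1818 − 0.483 × 64.0000 = 4436.2698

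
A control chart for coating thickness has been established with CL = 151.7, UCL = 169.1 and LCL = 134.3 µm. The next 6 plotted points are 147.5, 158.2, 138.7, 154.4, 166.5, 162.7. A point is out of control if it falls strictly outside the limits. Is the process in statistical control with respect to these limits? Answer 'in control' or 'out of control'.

in control

All 6 points lie within [134.3, 169.1].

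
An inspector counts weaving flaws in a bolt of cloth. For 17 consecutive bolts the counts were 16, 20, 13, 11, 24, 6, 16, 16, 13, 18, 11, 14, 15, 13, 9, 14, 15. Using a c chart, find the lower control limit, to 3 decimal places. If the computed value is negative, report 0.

2.987

c̄ = (16 + 20 + 13 + 11 + 24 + 6 + 16 + 16 + 13 + 18 + 11 + 14 + 15 + 13 + 9 + 14 + 15) / 17 = 244 / 17 = 14.3529
LCL = c̄ − 3√c̄ = 14.3529 − 3 × 3.7885 = 2.9874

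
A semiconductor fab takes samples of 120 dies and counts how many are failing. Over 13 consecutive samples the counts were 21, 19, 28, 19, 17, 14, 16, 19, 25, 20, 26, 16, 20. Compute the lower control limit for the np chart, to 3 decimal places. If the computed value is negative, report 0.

7.753

p̄ = Σdᵢ / (k·n) = 260 / (13 × 120) = 0.16667
LCL = np̄ − 3·√(np̄(1−p̄)) = 20.0000 − 3 × 4.0825 = 7.7526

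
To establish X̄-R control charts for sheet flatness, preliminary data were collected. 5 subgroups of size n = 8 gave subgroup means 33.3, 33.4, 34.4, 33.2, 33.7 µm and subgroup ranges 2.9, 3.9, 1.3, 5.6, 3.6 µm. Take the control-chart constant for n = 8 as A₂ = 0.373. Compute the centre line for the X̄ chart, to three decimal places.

X̄̄ = (33.3 + 33.4 + 34.4 + 33.2 + 33.7) / 5 = 168.0000 / 5 = 33.6000
CL = X̄̄ = 33.6000

33.600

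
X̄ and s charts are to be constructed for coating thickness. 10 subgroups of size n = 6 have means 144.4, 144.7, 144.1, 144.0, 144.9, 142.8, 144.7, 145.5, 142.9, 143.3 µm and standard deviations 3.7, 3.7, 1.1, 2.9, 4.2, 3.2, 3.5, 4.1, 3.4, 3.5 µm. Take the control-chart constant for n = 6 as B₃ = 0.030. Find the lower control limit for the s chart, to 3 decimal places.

s̄ = (3.7 + 3.7 + 1.1 + 2.9 + 4.2 + 3.2 + 3.5 + 4.1 + 3.4 + 3.5) / 10 = 3.3300
LCL_s = B₃·s̄ = 0.030 × 3.3300 = 0.0999

0.100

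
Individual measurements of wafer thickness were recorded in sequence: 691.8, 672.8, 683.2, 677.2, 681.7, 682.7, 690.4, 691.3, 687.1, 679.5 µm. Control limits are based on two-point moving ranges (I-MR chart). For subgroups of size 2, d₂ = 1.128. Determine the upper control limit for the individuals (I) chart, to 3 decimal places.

X̄ = (691.8 + 672.8 + 683.2 + 677.2 + 681.7 + 682.7 + 690.4 + 691.3 + 687.1 + 679.5) / 10 = 683.7700
Moving ranges: 19.0, 10.4, 6.0, 4.5, 1.0, 7.7, 0.9, 4.2, 7.6; M̄R̄ = 61.3000 / 9 = 6.8111
UCL = X̄ + 3·M̄R̄/d₂ = 683.7700 + 3 × 6.8111 / 1.128 = 701.8847

701.885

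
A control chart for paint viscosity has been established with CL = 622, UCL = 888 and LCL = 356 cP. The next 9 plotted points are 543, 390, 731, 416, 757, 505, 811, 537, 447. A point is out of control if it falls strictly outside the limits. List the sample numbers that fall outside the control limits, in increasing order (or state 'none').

none

All 9 points lie within [356, 888].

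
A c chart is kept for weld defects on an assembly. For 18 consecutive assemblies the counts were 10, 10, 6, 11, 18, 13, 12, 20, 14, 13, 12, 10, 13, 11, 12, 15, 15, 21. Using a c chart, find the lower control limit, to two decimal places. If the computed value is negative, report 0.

2.25

c̄ = (10 + 10 + 6 + 11 + 18 + 13 + 12 + 20 + 14 + 13 + 12 + 10 + 13 + 11 + 12 + 15 + 15 + 21) / 18 = 236 / 18 = 13.1111
LCL = c̄ − 3√c̄ = 13.1111 − 3 × 3.6209 = 2.2483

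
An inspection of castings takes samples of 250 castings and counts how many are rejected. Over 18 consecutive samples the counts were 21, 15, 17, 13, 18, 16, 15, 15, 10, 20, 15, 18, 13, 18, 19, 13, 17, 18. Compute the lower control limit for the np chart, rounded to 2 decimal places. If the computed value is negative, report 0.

4.50

p̄ = Σdᵢ / (k·n) = 291 / (18 × 250) = 0.06467
LCL = np̄ − 3·√(np̄(1−p̄)) = 16.1667 − 3 × 3.8886 = 4.5009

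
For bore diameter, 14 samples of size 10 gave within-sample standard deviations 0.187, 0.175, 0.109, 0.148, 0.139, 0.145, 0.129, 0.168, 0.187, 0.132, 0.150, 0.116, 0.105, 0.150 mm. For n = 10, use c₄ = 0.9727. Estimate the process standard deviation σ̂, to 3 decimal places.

0.150

s̄ = (0.187 + 0.175 + 0.109 + 0.148 + 0.139 + 0.145 + 0.129 + 0.168 + 0.187 + 0.132 + 0.150 + 0.116 + 0.105 + 0.150) / 14 = 0.1457
σ̂ = s̄ / c₄ = 0.1457 / 0.9727 = 0.1498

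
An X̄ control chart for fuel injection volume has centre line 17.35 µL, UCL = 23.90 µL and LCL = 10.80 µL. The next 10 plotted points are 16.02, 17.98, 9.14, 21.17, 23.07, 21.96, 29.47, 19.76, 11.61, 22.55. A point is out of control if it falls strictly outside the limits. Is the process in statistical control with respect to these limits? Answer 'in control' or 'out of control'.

out of control

Compare each point to [10.80, 23.90]: sample 3 = 9.14 < LCL; sample 7 = 29.47 > UCL.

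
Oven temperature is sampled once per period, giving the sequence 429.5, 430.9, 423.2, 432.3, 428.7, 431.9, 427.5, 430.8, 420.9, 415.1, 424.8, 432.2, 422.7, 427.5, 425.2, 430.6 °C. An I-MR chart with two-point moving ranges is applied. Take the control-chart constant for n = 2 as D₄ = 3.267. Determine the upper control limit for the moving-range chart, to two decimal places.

19.06

Moving ranges: 1.4, 7.7, 9.1, 3.6, 3.2, 4.4, 3.3, 9.9, 5.8, 9.7, 7.4, 9.5, 4.8, 2.3, 5.4; M̄R̄ = 87.5000 / 15 = 5.8333
UCL_MR = D₄·M̄R̄ = 3.267 × 5.8333 = 19.0575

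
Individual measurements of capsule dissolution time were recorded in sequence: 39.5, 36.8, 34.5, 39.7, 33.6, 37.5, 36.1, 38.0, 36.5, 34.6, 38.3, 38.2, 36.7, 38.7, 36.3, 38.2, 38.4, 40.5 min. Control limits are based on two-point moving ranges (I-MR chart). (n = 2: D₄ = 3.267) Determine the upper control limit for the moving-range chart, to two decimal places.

Moving ranges: 2.7, 2.3, 5.2, 6.1, 3.9, 1.4, 1.9, 1.5, 1.9, 3.7, 0.1, 1.5, 2.0, 2.4, 1.9, 0.2, 2.1; M̄R̄ = 40.8000 / 17 = 2.4000
UCL_MR = D₄·M̄R̄ = 3.267 × 2.4000 = 7.8408

7.84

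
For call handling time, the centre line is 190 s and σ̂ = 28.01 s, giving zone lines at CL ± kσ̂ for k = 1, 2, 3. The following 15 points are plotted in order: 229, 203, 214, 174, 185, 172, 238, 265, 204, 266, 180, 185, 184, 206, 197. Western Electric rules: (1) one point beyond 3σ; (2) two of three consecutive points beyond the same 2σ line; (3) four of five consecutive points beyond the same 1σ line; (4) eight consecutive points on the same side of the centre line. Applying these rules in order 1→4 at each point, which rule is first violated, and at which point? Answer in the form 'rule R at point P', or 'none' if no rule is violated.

rule 2 at point 10

Zone of each point (C = within 1σ̂, B = 1σ̂–2σ̂, A = 2σ̂–3σ̂, * = beyond 3σ̂; sign = side of CL): 1:+B, 2:+C, 3:+C, 4:-C, 5:-C, 6:-C, 7:+B, 8:+A, 9:+C, 10:+A, 11:-C, 12:-C, 13:-C, 14:+C, 15:+C
Rule 2 (two of three consecutive points beyond the same 2σ limit) is satisfied at point 10.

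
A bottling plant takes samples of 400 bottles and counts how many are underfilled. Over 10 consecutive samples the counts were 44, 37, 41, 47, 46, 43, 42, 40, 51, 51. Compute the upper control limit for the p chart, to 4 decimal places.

p̄ = Σdᵢ / (k·n) = 442 / (10 × 400) = 0.11050
UCL = p̄ + 3·√(p̄(1−p̄)/n) = 0.11050 + 3 × √(0.11050×0.88950/400) = 0.11050 + 3 × 0.01568 = 0.15753

0.1575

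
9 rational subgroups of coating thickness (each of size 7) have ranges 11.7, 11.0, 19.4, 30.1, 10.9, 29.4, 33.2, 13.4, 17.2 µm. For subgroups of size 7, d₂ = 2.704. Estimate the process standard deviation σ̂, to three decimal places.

7.244

R̄ = (11.7 + 11.0 + 19.4 + 30.1 + 10.9 + 29.4 + 33.2 + 13.4 + 17.2) / 9 = 19.5889
σ̂ = R̄ / d₂ = 19.5889 / 2.704 = 7.2444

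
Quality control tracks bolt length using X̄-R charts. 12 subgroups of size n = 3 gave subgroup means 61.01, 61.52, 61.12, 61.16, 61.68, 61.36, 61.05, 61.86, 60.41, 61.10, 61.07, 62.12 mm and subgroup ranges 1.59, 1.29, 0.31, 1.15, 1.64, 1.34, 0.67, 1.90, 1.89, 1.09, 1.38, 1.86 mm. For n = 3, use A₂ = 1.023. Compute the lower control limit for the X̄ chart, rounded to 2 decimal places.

59.91

X̄̄ = (61.01 + 61.52 + 61.12 + 61.16 + 61.68 + 61.36 + 61.05 + 61.86 + 60.41 + 61.10 + 61.07 + 62.12) / 12 = 735.4600 / 12 = 61.2883
R̄ = (1.59 + 1.29 + 0.31 + 1.15 + 1.64 + 1.34 + 0.67 + 1.90 + 1.89 + 1.09 + 1.38 + 1.86) / 12 = 16.1100 / 12 = 1.3425
LCL = X̄̄ − A₂·R̄ = 61.2883 − 1.023 × 1.3425 = 59.9150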